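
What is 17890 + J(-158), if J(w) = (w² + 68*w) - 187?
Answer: 31923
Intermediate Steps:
J(w) = -187 + w² + 68*w
17890 + J(-158) = 17890 + (-187 + (-158)² + 68*(-158)) = 17890 + (-187 + 24964 - 10744) = 17890 + 14033 = 31923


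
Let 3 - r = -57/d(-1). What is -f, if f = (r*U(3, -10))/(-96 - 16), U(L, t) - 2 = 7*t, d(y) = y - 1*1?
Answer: 867/56 ≈ 15.482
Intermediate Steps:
d(y) = -1 + y (d(y) = y - 1 = -1 + y)
U(L, t) = 2 + 7*t
r = -51/2 (r = 3 - (-57)/(-1 - 1) = 3 - (-57)/(-2) = 3 - (-57)*(-1)/2 = 3 - 1*57/2 = 3 - 57/2 = -51/2 ≈ -25.500)
f = -867/56 (f = (-51*(2 + 7*(-10))/2)/(-96 - 16) = -51*(2 - 70)/2/(-112) = -51/2*(-68)*(-1/112) = 1734*(-1/112) = -867/56 ≈ -15.482)
-f = -1*(-867/56) = 867/56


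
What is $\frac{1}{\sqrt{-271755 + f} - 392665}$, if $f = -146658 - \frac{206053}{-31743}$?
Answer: $- \frac{12464365095}{4894333201505981} - \frac{3 i \sqrt{46843772221762}}{4894333201505981} \approx -2.5467 \cdot 10^{-6} - 4.1952 \cdot 10^{-9} i$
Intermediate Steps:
$f = - \frac{4655158841}{31743}$ ($f = -146658 - - \frac{206053}{31743} = -146658 + \frac{206053}{31743} = - \frac{4655158841}{31743} \approx -1.4665 \cdot 10^{5}$)
$\frac{1}{\sqrt{-271755 + f} - 392665} = \frac{1}{\sqrt{-271755 - \frac{4655158841}{31743}} - 392665} = \frac{1}{\sqrt{- \frac{13281477806}{31743}} - 392665} = \frac{1}{\frac{i \sqrt{46843772221762}}{10581} - 392665} = \frac{1}{-392665 + \frac{i \sqrt{46843772221762}}{10581}}$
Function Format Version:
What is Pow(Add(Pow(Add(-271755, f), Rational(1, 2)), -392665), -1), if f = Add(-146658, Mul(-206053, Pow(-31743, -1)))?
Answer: Add(Rational(-12464365095, 4894333201505981), Mul(Rational(-3, 4894333201505981), I, Pow(46843772221762, Rational(1, 2)))) ≈ Add(-2.5467e-6, Mul(-4.1952e-9, I))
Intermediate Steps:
f = Rational(-4655158841, 31743) (f = Add(-146658, Mul(-206053, Rational(-1, 31743))) = Add(-146658, Rational(206053, 31743)) = Rational(-4655158841, 31743) ≈ -1.4665e+5)
Pow(Add(Pow(Add(-271755, f), Rational(1, 2)), -392665), -1) = Pow(Add(Pow(Add(-271755, Rational(-4655158841, 31743)), Rational(1, 2)), -392665), -1) = Pow(Add(Pow(Rational(-13281477806, 31743), Rational(1, 2)), -392665), -1) = Pow(Add(Mul(Rational(1, 10581), I, Pow(46843772221762, Rational(1, 2))), -392665), -1) = Pow(Add(-392665, Mul(Rational(1, 10581), I, Pow(46843772221762, Rational(1, 2)))), -1)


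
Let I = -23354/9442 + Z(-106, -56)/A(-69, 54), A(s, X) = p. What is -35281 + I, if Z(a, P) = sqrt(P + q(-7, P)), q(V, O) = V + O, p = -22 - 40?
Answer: -166573278/4721 - I*sqrt(119)/62 ≈ -35284.0 - 0.17595*I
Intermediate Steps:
p = -62
A(s, X) = -62
q(V, O) = O + V
Z(a, P) = sqrt(-7 + 2*P) (Z(a, P) = sqrt(P + (P - 7)) = sqrt(P + (-7 + P)) = sqrt(-7 + 2*P))
I = -11677/4721 - I*sqrt(119)/62 (I = -23354/9442 + sqrt(-7 + 2*(-56))/(-62) = -23354*1/9442 + sqrt(-7 - 112)*(-1/62) = -11677/4721 + sqrt(-119)*(-1/62) = -11677/4721 + (I*sqrt(119))*(-1/62) = -11677/4721 - I*sqrt(119)/62 ≈ -2.4734 - 0.17595*I)
-35281 + I = -35281 + (-11677/4721 - I*sqrt(119)/62) = -166573278/4721 - I*sqrt(119)/62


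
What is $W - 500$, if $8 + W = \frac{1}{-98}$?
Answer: $- \frac{49785}{98} \approx -508.01$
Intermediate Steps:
$W = - \frac{785}{98}$ ($W = -8 + \frac{1}{-98} = -8 - \frac{1}{98} = - \frac{785}{98} \approx -8.0102$)
$W - 500 = - \frac{785}{98} - 500 = - \frac{49785}{98}$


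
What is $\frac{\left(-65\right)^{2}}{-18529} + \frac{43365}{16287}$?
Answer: $\frac{244899170}{100593941} \approx 2.4345$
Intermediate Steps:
$\frac{\left(-65\right)^{2}}{-18529} + \frac{43365}{16287} = 4225 \left(- \frac{1}{18529}\right) + 43365 \cdot \frac{1}{16287} = - \frac{4225}{18529} + \frac{14455}{5429} = \frac{244899170}{100593941}$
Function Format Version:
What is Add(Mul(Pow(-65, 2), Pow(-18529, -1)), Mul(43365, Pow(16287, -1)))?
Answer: Rational(244899170, 100593941) ≈ 2.4345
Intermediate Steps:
Add(Mul(Pow(-65, 2), Pow(-18529, -1)), Mul(43365, Pow(16287, -1))) = Add(Mul(4225, Rational(-1, 18529)), Mul(43365, Rational(1, 16287))) = Add(Rational(-4225, 18529), Rational(14455, 5429)) = Rational(244899170, 100593941)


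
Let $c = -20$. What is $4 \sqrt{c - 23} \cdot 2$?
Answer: $8 i \sqrt{43} \approx 52.46 i$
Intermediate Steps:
$4 \sqrt{c - 23} \cdot 2 = 4 \sqrt{-20 - 23} \cdot 2 = 4 \sqrt{-43} \cdot 2 = 4 i \sqrt{43} \cdot 2 = 8 i \sqrt{43}$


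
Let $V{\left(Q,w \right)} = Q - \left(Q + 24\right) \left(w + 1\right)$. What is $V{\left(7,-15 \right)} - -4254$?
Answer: $4695$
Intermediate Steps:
$V{\left(Q,w \right)} = Q - \left(1 + w\right) \left(24 + Q\right)$ ($V{\left(Q,w \right)} = Q - \left(24 + Q\right) \left(1 + w\right) = Q - \left(1 + w\right) \left(24 + Q\right)$)
$V{\left(7,-15 \right)} - -4254 = \left(-24 - -360 - 7 \left(-15\right)\right) - -4254 = \left(-24 + 360 + 105\right) + 4254 = 441 + 4254 = 4695$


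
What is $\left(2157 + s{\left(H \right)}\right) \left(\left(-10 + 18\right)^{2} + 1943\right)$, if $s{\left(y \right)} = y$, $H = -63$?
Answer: $4202658$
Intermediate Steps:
$\left(2157 + s{\left(H \right)}\right) \left(\left(-10 + 18\right)^{2} + 1943\right) = \left(2157 - 63\right) \left(\left(-10 + 18\right)^{2} + 1943\right) = 2094 \left(8^{2} + 1943\right) = 2094 \left(64 + 1943\right) = 2094 \cdot 2007 = 4202658$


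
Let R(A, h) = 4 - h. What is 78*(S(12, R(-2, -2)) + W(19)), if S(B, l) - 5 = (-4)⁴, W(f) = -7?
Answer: 19812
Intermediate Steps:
S(B, l) = 261 (S(B, l) = 5 + (-4)⁴ = 5 + 256 = 261)
78*(S(12, R(-2, -2)) + W(19)) = 78*(261 - 7) = 78*254 = 19812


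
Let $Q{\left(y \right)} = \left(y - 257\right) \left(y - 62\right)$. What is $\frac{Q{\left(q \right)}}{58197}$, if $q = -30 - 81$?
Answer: $\frac{63664}{58197} \approx 1.0939$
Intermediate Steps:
$q = -111$ ($q = -30 - 81 = -111$)
$Q{\left(y \right)} = \left(-257 + y\right) \left(-62 + y\right)$
$\frac{Q{\left(q \right)}}{58197} = \frac{15934 + \left(-111\right)^{2} - -35409}{58197} = \left(15934 + 12321 + 35409\right) \frac{1}{58197} = 63664 \cdot \frac{1}{58197} = \frac{63664}{58197}$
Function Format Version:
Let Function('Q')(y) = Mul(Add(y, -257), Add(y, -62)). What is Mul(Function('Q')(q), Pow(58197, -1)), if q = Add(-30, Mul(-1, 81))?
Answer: Rational(63664, 58197) ≈ 1.0939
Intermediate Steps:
q = -111 (q = Add(-30, -81) = -111)
Function('Q')(y) = Mul(Add(-257, y), Add(-62, y))
Mul(Function('Q')(q), Pow(58197, -1)) = Mul(Add(15934, Pow(-111, 2), Mul(-319, -111)), Pow(58197, -1)) = Mul(Add(15934, 12321, 35409), Rational(1, 58197)) = Mul(63664, Rational(1, 58197)) = Rational(63664, 58197)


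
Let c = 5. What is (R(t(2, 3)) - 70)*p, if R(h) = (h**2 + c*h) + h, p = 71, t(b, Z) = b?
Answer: -3834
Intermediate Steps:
R(h) = h**2 + 6*h (R(h) = (h**2 + 5*h) + h = h**2 + 6*h)
(R(t(2, 3)) - 70)*p = (2*(6 + 2) - 70)*71 = (2*8 - 70)*71 = (16 - 70)*71 = -54*71 = -3834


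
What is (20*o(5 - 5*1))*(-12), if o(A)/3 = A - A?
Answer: 0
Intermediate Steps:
o(A) = 0 (o(A) = 3*(A - A) = 3*0 = 0)
(20*o(5 - 5*1))*(-12) = (20*0)*(-12) = 0*(-12) = 0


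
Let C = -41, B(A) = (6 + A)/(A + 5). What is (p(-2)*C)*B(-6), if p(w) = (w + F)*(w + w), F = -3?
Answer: 0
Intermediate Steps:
B(A) = (6 + A)/(5 + A)
p(w) = 2*w*(-3 + w) (p(w) = (w - 3)*(w + w) = (-3 + w)*(2*w) = 2*w*(-3 + w))
(p(-2)*C)*B(-6) = ((2*(-2)*(-3 - 2))*(-41))*((6 - 6)/(5 - 6)) = ((2*(-2)*(-5))*(-41))*(0/(-1)) = (20*(-41))*(-1*0) = -820*0 = 0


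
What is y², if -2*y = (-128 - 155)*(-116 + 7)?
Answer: 951537409/4 ≈ 2.3788e+8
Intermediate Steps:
y = -30847/2 (y = -(-128 - 155)*(-116 + 7)/2 = -(-283)*(-109)/2 = -½*30847 = -30847/2 ≈ -15424.)
y² = (-30847/2)² = 951537409/4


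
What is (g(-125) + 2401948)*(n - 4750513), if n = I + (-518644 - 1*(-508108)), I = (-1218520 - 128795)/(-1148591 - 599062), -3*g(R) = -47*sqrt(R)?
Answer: -6661931058582229512/582551 - 217261683540030*I*sqrt(5)/582551 ≈ -1.1436e+13 - 8.3394e+8*I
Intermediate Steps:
g(R) = 47*sqrt(R)/3 (g(R) = -(-47)*sqrt(R)/3 = 47*sqrt(R)/3)
I = 449105/582551 (I = -1347315/(-1747653) = -1347315*(-1/1747653) = 449105/582551 ≈ 0.77093)
n = -6137308231/582551 (n = 449105/582551 + (-518644 - 1*(-508108)) = 449105/582551 + (-518644 + 508108) = 449105/582551 - 10536 = -6137308231/582551 ≈ -10535.)
(g(-125) + 2401948)*(n - 4750513) = (47*sqrt(-125)/3 + 2401948)*(-6137308231/582551 - 4750513) = (47*(5*I*sqrt(5))/3 + 2401948)*(-2773553406894/582551) = (235*I*sqrt(5)/3 + 2401948)*(-2773553406894/582551) = (2401948 + 235*I*sqrt(5)/3)*(-2773553406894/582551) = -6661931058582229512/582551 - 217261683540030*I*sqrt(5)/582551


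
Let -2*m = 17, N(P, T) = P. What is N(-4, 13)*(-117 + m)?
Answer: 502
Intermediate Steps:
m = -17/2 (m = -1/2*17 = -17/2 ≈ -8.5000)
N(-4, 13)*(-117 + m) = -4*(-117 - 17/2) = -4*(-251/2) = 502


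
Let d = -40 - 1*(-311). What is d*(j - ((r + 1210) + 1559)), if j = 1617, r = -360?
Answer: -214632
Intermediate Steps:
d = 271 (d = -40 + 311 = 271)
d*(j - ((r + 1210) + 1559)) = 271*(1617 - ((-360 + 1210) + 1559)) = 271*(1617 - (850 + 1559)) = 271*(1617 - 1*2409) = 271*(1617 - 2409) = 271*(-792) = -214632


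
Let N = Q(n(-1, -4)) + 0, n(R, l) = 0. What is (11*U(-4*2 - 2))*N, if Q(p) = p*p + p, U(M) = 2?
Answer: 0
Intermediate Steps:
Q(p) = p + p² (Q(p) = p² + p = p + p²)
N = 0 (N = 0*(1 + 0) + 0 = 0*1 + 0 = 0 + 0 = 0)
(11*U(-4*2 - 2))*N = (11*2)*0 = 22*0 = 0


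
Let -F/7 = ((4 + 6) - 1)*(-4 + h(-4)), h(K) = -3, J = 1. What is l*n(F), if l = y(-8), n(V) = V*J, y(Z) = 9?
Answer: 3969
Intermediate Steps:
F = 441 (F = -7*((4 + 6) - 1)*(-4 - 3) = -7*(10 - 1)*(-7) = -63*(-7) = -7*(-63) = 441)
n(V) = V (n(V) = V*1 = V)
l = 9
l*n(F) = 9*441 = 3969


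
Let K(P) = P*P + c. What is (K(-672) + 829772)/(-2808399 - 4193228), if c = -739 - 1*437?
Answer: -1280180/7001627 ≈ -0.18284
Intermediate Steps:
c = -1176 (c = -739 - 437 = -1176)
K(P) = -1176 + P**2 (K(P) = P*P - 1176 = P**2 - 1176 = -1176 + P**2)
(K(-672) + 829772)/(-2808399 - 4193228) = ((-1176 + (-672)**2) + 829772)/(-2808399 - 4193228) = ((-1176 + 451584) + 829772)/(-7001627) = (450408 + 829772)*(-1/7001627) = 1280180*(-1/7001627) = -1280180/7001627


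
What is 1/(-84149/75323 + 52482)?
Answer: 75323/3953017537 ≈ 1.9055e-5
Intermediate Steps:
1/(-84149/75323 + 52482) = 1/(3953017537/75323) = 75323/3953017537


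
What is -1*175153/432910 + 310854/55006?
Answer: 62468669611/11906323730 ≈ 5.2467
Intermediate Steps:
-1*175153/432910 + 310854/55006 = -175153*1/432910 + 310854*(1/55006) = -175153/432910 + 155427/27503 = 62468669611/11906323730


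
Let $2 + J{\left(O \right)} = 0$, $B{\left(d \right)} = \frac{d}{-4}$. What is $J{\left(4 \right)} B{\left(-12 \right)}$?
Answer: $-6$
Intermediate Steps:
$B{\left(d \right)} = - \frac{d}{4}$ ($B{\left(d \right)} = d \left(- \frac{1}{4}\right) = - \frac{d}{4}$)
$J{\left(O \right)} = -2$ ($J{\left(O \right)} = -2 + 0 = -2$)
$J{\left(4 \right)} B{\left(-12 \right)} = - 2 \left(\left(- \frac{1}{4}\right) \left(-12\right)\right) = \left(-2\right) 3 = -6$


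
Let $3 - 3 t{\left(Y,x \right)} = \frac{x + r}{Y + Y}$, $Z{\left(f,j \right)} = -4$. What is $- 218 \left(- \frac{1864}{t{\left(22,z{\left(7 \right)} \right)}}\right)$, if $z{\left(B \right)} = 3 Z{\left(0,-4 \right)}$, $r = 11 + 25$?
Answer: $\frac{4469872}{9} \approx 4.9665 \cdot 10^{5}$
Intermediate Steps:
$r = 36$
$z{\left(B \right)} = -12$ ($z{\left(B \right)} = 3 \left(-4\right) = -12$)
$t{\left(Y,x \right)} = 1 - \frac{36 + x}{6 Y}$ ($t{\left(Y,x \right)} = 1 - \frac{\left(x + 36\right) \frac{1}{Y + Y}}{3} = 1 - \frac{\left(36 + x\right) \frac{1}{2 Y}}{3} = 1 - \frac{\frac{1}{2} \frac{1}{Y} \left(36 + x\right)}{3} = 1 - \frac{36 + x}{6 Y}$)
$- 218 \left(- \frac{1864}{t{\left(22,z{\left(7 \right)} \right)}}\right) = - 218 \left(- \frac{1864}{\frac{1}{22} \left(-6 + 22 - -2\right)}\right) = - 218 \left(- \frac{1864}{\frac{1}{22} \left(-6 + 22 + 2\right)}\right) = - 218 \left(- \frac{1864}{\frac{1}{22} \cdot 18}\right) = - 218 \left(- \frac{1864}{\frac{9}{11}}\right) = - 218 \left(\left(-1864\right) \frac{11}{9}\right) = \left(-218\right) \left(- \frac{20504}{9}\right) = \frac{4469872}{9}$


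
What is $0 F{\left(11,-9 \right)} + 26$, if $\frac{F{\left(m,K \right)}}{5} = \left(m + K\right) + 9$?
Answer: $26$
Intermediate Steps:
$F{\left(m,K \right)} = 45 + 5 K + 5 m$ ($F{\left(m,K \right)} = 5 \left(\left(m + K\right) + 9\right) = 5 \left(\left(K + m\right) + 9\right) = 5 \left(9 + K + m\right) = 45 + 5 K + 5 m$)
$0 F{\left(11,-9 \right)} + 26 = 0 \left(45 + 5 \left(-9\right) + 5 \cdot 11\right) + 26 = 0 \left(45 - 45 + 55\right) + 26 = 0 \cdot 55 + 26 = 0 + 26 = 26$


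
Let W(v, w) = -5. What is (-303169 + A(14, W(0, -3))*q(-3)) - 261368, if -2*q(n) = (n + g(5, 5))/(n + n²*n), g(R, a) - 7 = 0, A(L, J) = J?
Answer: -1693612/3 ≈ -5.6454e+5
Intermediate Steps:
g(R, a) = 7 (g(R, a) = 7 + 0 = 7)
q(n) = -(7 + n)/(2*(n + n³)) (q(n) = -(n + 7)/(2*(n + n²*n)) = -(7 + n)/(2*(n + n³)))
(-303169 + A(14, W(0, -3))*q(-3)) - 261368 = (-303169 - 5*(-7 - 1*(-3))/(2*(-3)*(1 + (-3)²))) - 261368 = (-303169 - 5*(-1)*(-7 + 3)/(2*3*(1 + 9))) - 261368 = (-303169 - 5*(-1)*(-4)/(2*3*10)) - 261368 = (-303169 - 5*1/15) - 261368 = (-303169 - ⅓) - 261368 = -909508/3 - 261368 = -1693612/3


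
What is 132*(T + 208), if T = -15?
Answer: 25476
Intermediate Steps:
132*(T + 208) = 132*(-15 + 208) = 132*193 = 25476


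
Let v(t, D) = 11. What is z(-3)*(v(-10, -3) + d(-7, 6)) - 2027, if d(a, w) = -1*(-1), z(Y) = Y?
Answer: -2063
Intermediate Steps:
d(a, w) = 1
z(-3)*(v(-10, -3) + d(-7, 6)) - 2027 = -3*(11 + 1) - 2027 = -3*12 - 2027 = -36 - 2027 = -2063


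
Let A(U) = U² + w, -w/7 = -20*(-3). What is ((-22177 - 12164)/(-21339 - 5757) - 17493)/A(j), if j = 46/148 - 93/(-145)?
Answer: 4547327271306025/108951730997038 ≈ 41.737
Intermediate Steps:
w = -420 (w = -(-140)*(-3) = -7*60 = -420)
j = 10217/10730 (j = 46*(1/148) - 93*(-1/145) = 23/74 + 93/145 = 10217/10730 ≈ 0.95219)
A(U) = -420 + U² (A(U) = U² - 420 = -420 + U²)
((-22177 - 12164)/(-21339 - 5757) - 17493)/A(j) = ((-22177 - 12164)/(-21339 - 5757) - 17493)/(-420 + (10217/10730)²) = (-34341/(-27096) - 17493)/(-420 + 104387089/115132900) = (-34341*(-1/27096) - 17493)/(-48251430911/115132900) = (11447/9032 - 17493)*(-115132900/48251430911) = -157985329/9032*(-115132900/48251430911) = 4547327271306025/108951730997038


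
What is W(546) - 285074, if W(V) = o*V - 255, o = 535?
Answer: 6781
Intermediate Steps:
W(V) = -255 + 535*V (W(V) = 535*V - 255 = -255 + 535*V)
W(546) - 285074 = (-255 + 535*546) - 285074 = (-255 + 292110) - 285074 = 291855 - 285074 = 6781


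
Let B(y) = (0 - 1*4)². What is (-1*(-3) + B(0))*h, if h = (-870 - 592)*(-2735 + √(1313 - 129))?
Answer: 75972830 - 111112*√74 ≈ 7.5017e+7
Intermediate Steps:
B(y) = 16 (B(y) = (0 - 4)² = (-4)² = 16)
h = 3998570 - 5848*√74 (h = -1462*(-2735 + √1184) = -1462*(-2735 + 4*√74) = 3998570 - 5848*√74 ≈ 3.9483e+6)
(-1*(-3) + B(0))*h = (-1*(-3) + 16)*(3998570 - 5848*√74) = (3 + 16)*(3998570 - 5848*√74) = 19*(3998570 - 5848*√74) = 75972830 - 111112*√74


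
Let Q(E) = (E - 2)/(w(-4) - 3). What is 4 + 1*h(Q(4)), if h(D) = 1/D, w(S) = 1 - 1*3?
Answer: 3/2 ≈ 1.5000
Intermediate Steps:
w(S) = -2 (w(S) = 1 - 3 = -2)
Q(E) = ⅖ - E/5 (Q(E) = (E - 2)/(-2 - 3) = (-2 + E)/(-5) = (-2 + E)*(-⅕) = ⅖ - E/5)
h(D) = 1/D
4 + 1*h(Q(4)) = 4 + 1/(⅖ - ⅕*4) = 4 + 1/(⅖ - ⅘) = 4 + 1/(-⅖) = 4 + 1*(-5/2) = 4 - 5/2 = 3/2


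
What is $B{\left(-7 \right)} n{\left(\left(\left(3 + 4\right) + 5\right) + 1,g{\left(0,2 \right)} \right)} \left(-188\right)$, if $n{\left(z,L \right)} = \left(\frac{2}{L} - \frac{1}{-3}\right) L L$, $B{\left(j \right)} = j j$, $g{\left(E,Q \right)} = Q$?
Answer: $- \frac{147392}{3} \approx -49131.0$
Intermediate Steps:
$B{\left(j \right)} = j^{2}$
$n{\left(z,L \right)} = L^{2} \left(\frac{1}{3} + \frac{2}{L}\right)$ ($n{\left(z,L \right)} = \left(\frac{2}{L} - - \frac{1}{3}\right) L L = \left(\frac{2}{L} + \frac{1}{3}\right) L L = \left(\frac{1}{3} + \frac{2}{L}\right) L L = L \left(\frac{1}{3} + \frac{2}{L}\right) L = L^{2} \left(\frac{1}{3} + \frac{2}{L}\right)$)
$B{\left(-7 \right)} n{\left(\left(\left(3 + 4\right) + 5\right) + 1,g{\left(0,2 \right)} \right)} \left(-188\right) = \left(-7\right)^{2} \cdot \frac{1}{3} \cdot 2 \left(6 + 2\right) \left(-188\right) = 49 \cdot \frac{1}{3} \cdot 2 \cdot 8 \left(-188\right) = 49 \cdot \frac{16}{3} \left(-188\right) = \frac{784}{3} \left(-188\right) = - \frac{147392}{3}$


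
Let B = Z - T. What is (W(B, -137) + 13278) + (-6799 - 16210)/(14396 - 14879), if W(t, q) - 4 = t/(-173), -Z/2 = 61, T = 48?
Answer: 159127615/11937 ≈ 13331.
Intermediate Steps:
Z = -122 (Z = -2*61 = -122)
B = -170 (B = -122 - 1*48 = -122 - 48 = -170)
W(t, q) = 4 - t/173 (W(t, q) = 4 + t/(-173) = 4 + t*(-1/173) = 4 - t/173)
(W(B, -137) + 13278) + (-6799 - 16210)/(14396 - 14879) = ((4 - 1/173*(-170)) + 13278) + (-6799 - 16210)/(14396 - 14879) = ((4 + 170/173) + 13278) - 23009/(-483) = (862/173 + 13278) - 23009*(-1/483) = 2297956/173 + 3287/69 = 159127615/11937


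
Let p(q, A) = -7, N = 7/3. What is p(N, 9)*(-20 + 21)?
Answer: -7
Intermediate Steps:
N = 7/3 (N = 7*(⅓) = 7/3 ≈ 2.3333)
p(N, 9)*(-20 + 21) = -7*(-20 + 21) = -7*1 = -7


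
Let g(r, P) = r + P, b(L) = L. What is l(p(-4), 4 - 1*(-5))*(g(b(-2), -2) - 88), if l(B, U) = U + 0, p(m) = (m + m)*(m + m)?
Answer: -828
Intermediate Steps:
p(m) = 4*m² (p(m) = (2*m)*(2*m) = 4*m²)
l(B, U) = U
g(r, P) = P + r
l(p(-4), 4 - 1*(-5))*(g(b(-2), -2) - 88) = (4 - 1*(-5))*((-2 - 2) - 88) = (4 + 5)*(-4 - 88) = 9*(-92) = -828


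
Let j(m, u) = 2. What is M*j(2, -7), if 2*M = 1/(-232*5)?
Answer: -1/1160 ≈ -0.00086207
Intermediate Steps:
M = -1/2320 (M = 1/(2*((-232*5))) = (½)/(-1160) = (½)*(-1/1160) = -1/2320 ≈ -0.00043103)
M*j(2, -7) = -1/2320*2 = -1/1160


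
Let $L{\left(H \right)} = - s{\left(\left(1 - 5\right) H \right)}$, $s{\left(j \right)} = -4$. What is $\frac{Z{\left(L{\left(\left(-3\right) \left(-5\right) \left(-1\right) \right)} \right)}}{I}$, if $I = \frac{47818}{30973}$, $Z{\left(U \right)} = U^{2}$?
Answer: $\frac{247784}{23909} \approx 10.364$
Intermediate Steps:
$L{\left(H \right)} = 4$ ($L{\left(H \right)} = \left(-1\right) \left(-4\right) = 4$)
$I = \frac{47818}{30973}$ ($I = 47818 \cdot \frac{1}{30973} = \frac{47818}{30973} \approx 1.5439$)
$\frac{Z{\left(L{\left(\left(-3\right) \left(-5\right) \left(-1\right) \right)} \right)}}{I} = \frac{4^{2}}{\frac{47818}{30973}} = 16 \cdot \frac{30973}{47818} = \frac{247784}{23909}$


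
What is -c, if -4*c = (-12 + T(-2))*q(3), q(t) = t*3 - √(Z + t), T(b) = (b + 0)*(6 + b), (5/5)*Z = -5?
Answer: -45 + 5*I*√2 ≈ -45.0 + 7.0711*I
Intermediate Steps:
Z = -5
T(b) = b*(6 + b)
q(t) = -√(-5 + t) + 3*t (q(t) = t*3 - √(-5 + t) = 3*t - √(-5 + t) = -√(-5 + t) + 3*t)
c = 45 - 5*I*√2 (c = -(-12 - 2*(6 - 2))*(-√(-5 + 3) + 3*3)/4 = -(-12 - 2*4)*(-√(-2) + 9)/4 = -(-12 - 8)*(-I*√2 + 9)/4 = -(-5)*(-I*√2 + 9) = -(-5)*(9 - I*√2) = -(-180 + 20*I*√2)/4 = 45 - 5*I*√2 ≈ 45.0 - 7.0711*I)
-c = -(45 - 5*I*√2) = -45 + 5*I*√2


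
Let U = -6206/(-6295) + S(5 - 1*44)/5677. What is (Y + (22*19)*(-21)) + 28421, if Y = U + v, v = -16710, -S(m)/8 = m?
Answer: 104852980597/35736715 ≈ 2934.0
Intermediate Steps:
S(m) = -8*m
U = 37195502/35736715 (U = -6206/(-6295) - 8*(5 - 1*44)/5677 = -6206*(-1/6295) - 8*(5 - 44)*(1/5677) = 6206/6295 - 8*(-39)*(1/5677) = 6206/6295 + 312*(1/5677) = 6206/6295 + 312/5677 = 37195502/35736715 ≈ 1.0408)
Y = -597123312148/35736715 (Y = 37195502/35736715 - 16710 = -597123312148/35736715 ≈ -16709.)
(Y + (22*19)*(-21)) + 28421 = (-597123312148/35736715 + (22*19)*(-21)) + 28421 = (-597123312148/35736715 + 418*(-21)) + 28421 = (-597123312148/35736715 - 8778) + 28421 = -910820196418/35736715 + 28421 = 104852980597/35736715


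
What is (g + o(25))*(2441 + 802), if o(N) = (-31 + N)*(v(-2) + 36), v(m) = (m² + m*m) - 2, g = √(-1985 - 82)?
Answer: -817236 + 3243*I*√2067 ≈ -8.1724e+5 + 1.4744e+5*I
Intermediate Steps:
g = I*√2067 (g = √(-2067) = I*√2067 ≈ 45.464*I)
v(m) = -2 + 2*m² (v(m) = (m² + m²) - 2 = 2*m² - 2 = -2 + 2*m²)
o(N) = -1302 + 42*N (o(N) = (-31 + N)*((-2 + 2*(-2)²) + 36) = (-31 + N)*((-2 + 2*4) + 36) = (-31 + N)*((-2 + 8) + 36) = (-31 + N)*(6 + 36) = (-31 + N)*42 = -1302 + 42*N)
(g + o(25))*(2441 + 802) = (I*√2067 + (-1302 + 42*25))*(2441 + 802) = (I*√2067 + (-1302 + 1050))*3243 = (I*√2067 - 252)*3243 = (-252 + I*√2067)*3243 = -817236 + 3243*I*√2067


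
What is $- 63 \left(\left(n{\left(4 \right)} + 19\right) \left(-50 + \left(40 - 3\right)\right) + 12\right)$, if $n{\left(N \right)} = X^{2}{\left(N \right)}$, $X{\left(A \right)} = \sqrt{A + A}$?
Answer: $21357$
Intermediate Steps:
$X{\left(A \right)} = \sqrt{2} \sqrt{A}$ ($X{\left(A \right)} = \sqrt{2 A} = \sqrt{2} \sqrt{A}$)
$n{\left(N \right)} = 2 N$ ($n{\left(N \right)} = \left(\sqrt{2} \sqrt{N}\right)^{2} = 2 N$)
$- 63 \left(\left(n{\left(4 \right)} + 19\right) \left(-50 + \left(40 - 3\right)\right) + 12\right) = - 63 \left(\left(2 \cdot 4 + 19\right) \left(-50 + \left(40 - 3\right)\right) + 12\right) = - 63 \left(\left(8 + 19\right) \left(-50 + 37\right) + 12\right) = - 63 \left(27 \left(-13\right) + 12\right) = - 63 \left(-351 + 12\right) = \left(-63\right) \left(-339\right) = 21357$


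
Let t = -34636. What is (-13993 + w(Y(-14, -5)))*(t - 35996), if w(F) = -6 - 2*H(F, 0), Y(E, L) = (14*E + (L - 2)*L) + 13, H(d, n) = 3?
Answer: 989201160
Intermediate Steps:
Y(E, L) = 13 + 14*E + L*(-2 + L) (Y(E, L) = (14*E + (-2 + L)*L) + 13 = (14*E + L*(-2 + L)) + 13 = 13 + 14*E + L*(-2 + L))
w(F) = -12 (w(F) = -6 - 2*3 = -6 - 6 = -12)
(-13993 + w(Y(-14, -5)))*(t - 35996) = (-13993 - 12)*(-34636 - 35996) = -14005*(-70632) = 989201160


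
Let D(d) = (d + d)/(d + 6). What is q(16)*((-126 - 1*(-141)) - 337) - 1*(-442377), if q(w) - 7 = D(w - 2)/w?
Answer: 17603793/40 ≈ 4.4010e+5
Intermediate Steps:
D(d) = 2*d/(6 + d) (D(d) = (2*d)/(6 + d) = 2*d/(6 + d))
q(w) = 7 + 2*(-2 + w)/(w*(4 + w)) (q(w) = 7 + (2*(w - 2)/(6 + (w - 2)))/w = 7 + (2*(-2 + w)/(6 + (-2 + w)))/w = 7 + (2*(-2 + w)/(4 + w))/w = 7 + 2*(-2 + w)/(w*(4 + w)))
q(16)*((-126 - 1*(-141)) - 337) - 1*(-442377) = ((-4 + 7*16² + 30*16)/(16*(4 + 16)))*((-126 - 1*(-141)) - 337) - 1*(-442377) = ((1/16)*(-4 + 7*256 + 480)/20)*((-126 + 141) - 337) + 442377 = ((1/16)*(1/20)*(-4 + 1792 + 480))*(15 - 337) + 442377 = ((1/16)*(1/20)*2268)*(-322) + 442377 = (567/80)*(-322) + 442377 = -91287/40 + 442377 = 17603793/40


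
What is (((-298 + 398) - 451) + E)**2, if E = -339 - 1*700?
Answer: 1932100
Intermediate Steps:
E = -1039 (E = -339 - 700 = -1039)
(((-298 + 398) - 451) + E)**2 = (((-298 + 398) - 451) - 1039)**2 = ((100 - 451) - 1039)**2 = (-351 - 1039)**2 = (-1390)**2 = 1932100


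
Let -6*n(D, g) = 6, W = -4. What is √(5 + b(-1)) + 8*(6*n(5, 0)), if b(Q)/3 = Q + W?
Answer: -48 + I*√10 ≈ -48.0 + 3.1623*I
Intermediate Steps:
b(Q) = -12 + 3*Q (b(Q) = 3*(Q - 4) = 3*(-4 + Q) = -12 + 3*Q)
n(D, g) = -1 (n(D, g) = -⅙*6 = -1)
√(5 + b(-1)) + 8*(6*n(5, 0)) = √(5 + (-12 + 3*(-1))) + 8*(6*(-1)) = √(5 + (-12 - 3)) + 8*(-6) = √(5 - 15) - 48 = √(-10) - 48 = I*√10 - 48 = -48 + I*√10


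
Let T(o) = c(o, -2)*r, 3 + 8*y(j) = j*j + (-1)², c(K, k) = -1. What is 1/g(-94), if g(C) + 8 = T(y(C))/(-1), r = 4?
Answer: -¼ ≈ -0.25000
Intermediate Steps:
y(j) = -¼ + j²/8 (y(j) = -3/8 + (j*j + (-1)²)/8 = -3/8 + (j² + 1)/8 = -3/8 + (1 + j²)/8 = -3/8 + (⅛ + j²/8) = -¼ + j²/8)
T(o) = -4 (T(o) = -1*4 = -4)
g(C) = -4 (g(C) = -8 - 4/(-1) = -8 - 4*(-1) = -8 + 4 = -4)
1/g(-94) = 1/(-4) = -¼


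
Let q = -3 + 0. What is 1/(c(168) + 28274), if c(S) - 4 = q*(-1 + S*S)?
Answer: -1/56391 ≈ -1.7733e-5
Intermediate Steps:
q = -3
c(S) = 7 - 3*S² (c(S) = 4 - 3*(-1 + S*S) = 4 - 3*(-1 + S²) = 4 + (3 - 3*S²) = 7 - 3*S²)
1/(c(168) + 28274) = 1/((7 - 3*168²) + 28274) = 1/((7 - 3*28224) + 28274) = 1/((7 - 84672) + 28274) = 1/(-84665 + 28274) = 1/(-56391) = -1/56391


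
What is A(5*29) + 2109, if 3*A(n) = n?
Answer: 6472/3 ≈ 2157.3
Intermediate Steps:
A(n) = n/3
A(5*29) + 2109 = (5*29)/3 + 2109 = (1/3)*145 + 2109 = 145/3 + 2109 = 6472/3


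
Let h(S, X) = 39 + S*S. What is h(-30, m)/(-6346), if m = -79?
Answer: -939/6346 ≈ -0.14797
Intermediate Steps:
h(S, X) = 39 + S²
h(-30, m)/(-6346) = (39 + (-30)²)/(-6346) = (39 + 900)*(-1/6346) = 939*(-1/6346) = -939/6346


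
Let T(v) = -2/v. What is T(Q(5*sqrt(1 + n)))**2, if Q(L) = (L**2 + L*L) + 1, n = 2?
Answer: 4/22801 ≈ 0.00017543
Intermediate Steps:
Q(L) = 1 + 2*L**2 (Q(L) = (L**2 + L**2) + 1 = 2*L**2 + 1 = 1 + 2*L**2)
T(Q(5*sqrt(1 + n)))**2 = (-2/(1 + 2*(5*sqrt(1 + 2))**2))**2 = (-2/(1 + 2*(5*sqrt(3))**2))**2 = (-2/(1 + 2*75))**2 = (-2/(1 + 150))**2 = (-2/151)**2 = 4/22801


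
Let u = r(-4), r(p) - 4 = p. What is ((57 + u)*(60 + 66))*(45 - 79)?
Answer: -244188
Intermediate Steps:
r(p) = 4 + p
u = 0 (u = 4 - 4 = 0)
((57 + u)*(60 + 66))*(45 - 79) = ((57 + 0)*(60 + 66))*(45 - 79) = (57*126)*(-34) = 7182*(-34) = -244188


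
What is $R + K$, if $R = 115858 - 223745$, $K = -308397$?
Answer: $-416284$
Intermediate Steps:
$R = -107887$ ($R = 115858 - 223745 = -107887$)
$R + K = -107887 - 308397 = -416284$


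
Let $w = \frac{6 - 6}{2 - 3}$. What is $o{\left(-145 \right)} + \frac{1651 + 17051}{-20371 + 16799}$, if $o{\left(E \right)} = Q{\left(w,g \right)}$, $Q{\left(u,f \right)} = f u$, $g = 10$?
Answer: $- \frac{9351}{1786} \approx -5.2357$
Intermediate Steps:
$w = 0$ ($w = \frac{0}{-1} = 0 \left(-1\right) = 0$)
$o{\left(E \right)} = 0$ ($o{\left(E \right)} = 10 \cdot 0 = 0$)
$o{\left(-145 \right)} + \frac{1651 + 17051}{-20371 + 16799} = 0 + \frac{1651 + 17051}{-20371 + 16799} = 0 + \frac{18702}{-3572} = 0 + 18702 \left(- \frac{1}{3572}\right) = 0 - \frac{9351}{1786} = - \frac{9351}{1786}$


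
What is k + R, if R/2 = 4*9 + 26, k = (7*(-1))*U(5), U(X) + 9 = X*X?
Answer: 12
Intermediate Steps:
U(X) = -9 + X² (U(X) = -9 + X*X = -9 + X²)
k = -112 (k = (7*(-1))*(-9 + 5²) = -7*(-9 + 25) = -7*16 = -112)
R = 124 (R = 2*(4*9 + 26) = 2*(36 + 26) = 2*62 = 124)
k + R = -112 + 124 = 12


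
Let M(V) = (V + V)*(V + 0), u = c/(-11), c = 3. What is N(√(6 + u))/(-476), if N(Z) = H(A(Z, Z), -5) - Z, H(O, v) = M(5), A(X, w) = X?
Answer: -25/238 + 3*√77/5236 ≈ -0.10001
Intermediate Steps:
u = -3/11 (u = 3/(-11) = 3*(-1/11) = -3/11 ≈ -0.27273)
M(V) = 2*V² (M(V) = (2*V)*V = 2*V²)
H(O, v) = 50 (H(O, v) = 2*5² = 2*25 = 50)
N(Z) = 50 - Z
N(√(6 + u))/(-476) = (50 - √(6 - 3/11))/(-476) = (50 - √(63/11))*(-1/476) = (50 - 3*√77/11)*(-1/476) = -25/238 + 3*√77/5236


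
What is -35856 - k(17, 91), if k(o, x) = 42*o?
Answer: -36570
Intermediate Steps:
-35856 - k(17, 91) = -35856 - 42*17 = -35856 - 1*714 = -35856 - 714 = -36570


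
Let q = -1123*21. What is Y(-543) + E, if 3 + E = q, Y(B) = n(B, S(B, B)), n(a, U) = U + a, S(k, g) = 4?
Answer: -24125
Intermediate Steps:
Y(B) = 4 + B
q = -23583
E = -23586 (E = -3 - 23583 = -23586)
Y(-543) + E = (4 - 543) - 23586 = -539 - 23586 = -24125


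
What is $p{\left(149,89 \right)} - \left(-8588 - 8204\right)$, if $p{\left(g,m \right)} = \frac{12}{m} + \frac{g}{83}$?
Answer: $\frac{124056761}{7387} \approx 16794.0$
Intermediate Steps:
$p{\left(g,m \right)} = \frac{12}{m} + \frac{g}{83}$ ($p{\left(g,m \right)} = \frac{12}{m} + g \frac{1}{83} = \frac{12}{m} + \frac{g}{83}$)
$p{\left(149,89 \right)} - \left(-8588 - 8204\right) = \left(\frac{12}{89} + \frac{1}{83} \cdot 149\right) - \left(-8588 - 8204\right) = \left(12 \cdot \frac{1}{89} + \frac{149}{83}\right) - -16792 = \left(\frac{12}{89} + \frac{149}{83}\right) + 16792 = \frac{14257}{7387} + 16792 = \frac{124056761}{7387}$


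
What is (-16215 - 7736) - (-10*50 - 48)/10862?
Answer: -130077607/5431 ≈ -23951.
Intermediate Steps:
(-16215 - 7736) - (-10*50 - 48)/10862 = -23951 - (-500 - 48)/10862 = -23951 - (-548)/10862 = -23951 - 1*(-274/5431) = -23951 + 274/5431 = -130077607/5431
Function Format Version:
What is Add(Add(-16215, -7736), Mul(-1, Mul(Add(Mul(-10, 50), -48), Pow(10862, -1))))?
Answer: Rational(-130077607, 5431) ≈ -23951.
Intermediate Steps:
Add(Add(-16215, -7736), Mul(-1, Mul(Add(Mul(-10, 50), -48), Pow(10862, -1)))) = Add(-23951, Mul(-1, Mul(Add(-500, -48), Rational(1, 10862)))) = Add(-23951, Mul(-1, Mul(-548, Rational(1, 10862)))) = Add(-23951, Mul(-1, Rational(-274, 5431))) = Add(-23951, Rational(274, 5431)) = Rational(-130077607, 5431)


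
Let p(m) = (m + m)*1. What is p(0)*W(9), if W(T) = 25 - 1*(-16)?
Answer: 0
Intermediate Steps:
W(T) = 41 (W(T) = 25 + 16 = 41)
p(m) = 2*m (p(m) = (2*m)*1 = 2*m)
p(0)*W(9) = (2*0)*41 = 0*41 = 0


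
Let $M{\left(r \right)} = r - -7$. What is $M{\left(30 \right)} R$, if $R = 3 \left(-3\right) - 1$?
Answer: $-370$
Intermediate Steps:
$M{\left(r \right)} = 7 + r$ ($M{\left(r \right)} = r + 7 = 7 + r$)
$R = -10$ ($R = -9 - 1 = -10$)
$M{\left(30 \right)} R = \left(7 + 30\right) \left(-10\right) = 37 \left(-10\right) = -370$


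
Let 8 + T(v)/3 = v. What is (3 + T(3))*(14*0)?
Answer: 0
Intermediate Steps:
T(v) = -24 + 3*v
(3 + T(3))*(14*0) = (3 + (-24 + 3*3))*(14*0) = (3 + (-24 + 9))*0 = (3 - 15)*0 = -12*0 = 0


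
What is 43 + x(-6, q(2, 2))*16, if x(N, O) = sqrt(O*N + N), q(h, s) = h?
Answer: 43 + 48*I*sqrt(2) ≈ 43.0 + 67.882*I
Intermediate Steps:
x(N, O) = sqrt(N + N*O) (x(N, O) = sqrt(N*O + N) = sqrt(N + N*O))
43 + x(-6, q(2, 2))*16 = 43 + sqrt(-6*(1 + 2))*16 = 43 + sqrt(-6*3)*16 = 43 + sqrt(-18)*16 = 43 + (3*I*sqrt(2))*16 = 43 + 48*I*sqrt(2)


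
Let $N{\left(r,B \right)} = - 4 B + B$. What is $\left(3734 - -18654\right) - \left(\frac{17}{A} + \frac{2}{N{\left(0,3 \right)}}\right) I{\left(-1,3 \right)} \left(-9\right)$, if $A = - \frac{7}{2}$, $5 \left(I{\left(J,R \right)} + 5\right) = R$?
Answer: $\frac{158124}{7} \approx 22589.0$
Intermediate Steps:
$I{\left(J,R \right)} = -5 + \frac{R}{5}$
$A = - \frac{7}{2}$ ($A = \left(-7\right) \frac{1}{2} = - \frac{7}{2} \approx -3.5$)
$N{\left(r,B \right)} = - 3 B$
$\left(3734 - -18654\right) - \left(\frac{17}{A} + \frac{2}{N{\left(0,3 \right)}}\right) I{\left(-1,3 \right)} \left(-9\right) = \left(3734 - -18654\right) - \left(\frac{17}{- \frac{7}{2}} + \frac{2}{\left(-3\right) 3}\right) \left(-5 + \frac{1}{5} \cdot 3\right) \left(-9\right) = \left(3734 + 18654\right) - \left(17 \left(- \frac{2}{7}\right) + \frac{2}{-9}\right) \left(-5 + \frac{3}{5}\right) \left(-9\right) = 22388 - \left(- \frac{34}{7} + 2 \left(- \frac{1}{9}\right)\right) \left(- \frac{22}{5}\right) \left(-9\right) = 22388 - \left(- \frac{34}{7} - \frac{2}{9}\right) \left(- \frac{22}{5}\right) \left(-9\right) = 22388 - \left(- \frac{320}{63}\right) \left(- \frac{22}{5}\right) \left(-9\right) = 22388 - \frac{1408}{63} \left(-9\right) = 22388 - - \frac{1408}{7} = 22388 + \frac{1408}{7} = \frac{158124}{7}$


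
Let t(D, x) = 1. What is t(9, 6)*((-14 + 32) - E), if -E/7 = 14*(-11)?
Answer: -1060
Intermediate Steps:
E = 1078 (E = -98*(-11) = -7*(-154) = 1078)
t(9, 6)*((-14 + 32) - E) = 1*((-14 + 32) - 1*1078) = 1*(18 - 1078) = 1*(-1060) = -1060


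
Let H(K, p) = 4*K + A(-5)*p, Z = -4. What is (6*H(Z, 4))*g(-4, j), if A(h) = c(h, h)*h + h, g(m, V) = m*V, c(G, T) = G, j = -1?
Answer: 1536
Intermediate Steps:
g(m, V) = V*m
A(h) = h + h² (A(h) = h*h + h = h² + h = h + h²)
H(K, p) = 4*K + 20*p (H(K, p) = 4*K + (-5*(1 - 5))*p = 4*K + (-5*(-4))*p = 4*K + 20*p)
(6*H(Z, 4))*g(-4, j) = (6*(4*(-4) + 20*4))*(-1*(-4)) = (6*(-16 + 80))*4 = (6*64)*4 = 384*4 = 1536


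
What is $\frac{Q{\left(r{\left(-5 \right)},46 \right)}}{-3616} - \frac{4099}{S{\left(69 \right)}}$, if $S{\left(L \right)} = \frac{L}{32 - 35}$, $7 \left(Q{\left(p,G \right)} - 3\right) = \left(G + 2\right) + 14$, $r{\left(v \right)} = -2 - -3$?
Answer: $\frac{103751979}{582176} \approx 178.21$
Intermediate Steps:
$r{\left(v \right)} = 1$ ($r{\left(v \right)} = -2 + 3 = 1$)
$Q{\left(p,G \right)} = \frac{37}{7} + \frac{G}{7}$ ($Q{\left(p,G \right)} = 3 + \frac{\left(G + 2\right) + 14}{7} = 3 + \frac{\left(2 + G\right) + 14}{7} = 3 + \frac{16 + G}{7} = 3 + \left(\frac{16}{7} + \frac{G}{7}\right) = \frac{37}{7} + \frac{G}{7}$)
$S{\left(L \right)} = - \frac{L}{3}$ ($S{\left(L \right)} = \frac{L}{32 - 35} = \frac{L}{-3} = L \left(- \frac{1}{3}\right) = - \frac{L}{3}$)
$\frac{Q{\left(r{\left(-5 \right)},46 \right)}}{-3616} - \frac{4099}{S{\left(69 \right)}} = \frac{\frac{37}{7} + \frac{1}{7} \cdot 46}{-3616} - \frac{4099}{\left(- \frac{1}{3}\right) 69} = \left(\frac{37}{7} + \frac{46}{7}\right) \left(- \frac{1}{3616}\right) - \frac{4099}{-23} = \frac{83}{7} \left(- \frac{1}{3616}\right) - - \frac{4099}{23} = - \frac{83}{25312} + \frac{4099}{23} = \frac{103751979}{582176}$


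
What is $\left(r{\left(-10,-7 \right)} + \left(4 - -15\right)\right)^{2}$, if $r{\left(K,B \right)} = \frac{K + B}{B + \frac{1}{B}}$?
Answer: $\frac{1142761}{2500} \approx 457.1$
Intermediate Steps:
$r{\left(K,B \right)} = \frac{B + K}{B + \frac{1}{B}}$
$\left(r{\left(-10,-7 \right)} + \left(4 - -15\right)\right)^{2} = \left(- \frac{7 \left(-7 - 10\right)}{1 + \left(-7\right)^{2}} + \left(4 - -15\right)\right)^{2} = \left(\left(-7\right) \frac{1}{1 + 49} \left(-17\right) + \left(4 + 15\right)\right)^{2} = \left(\left(-7\right) \frac{1}{50} \left(-17\right) + 19\right)^{2} = \left(\frac{119}{50} + 19\right)^{2} = \left(\frac{1069}{50}\right)^{2} = \frac{1142761}{2500}$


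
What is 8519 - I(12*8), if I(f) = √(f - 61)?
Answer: 8519 - √35 ≈ 8513.1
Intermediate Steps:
I(f) = √(-61 + f)
8519 - I(12*8) = 8519 - √(-61 + 12*8) = 8519 - √(-61 + 96) = 8519 - √35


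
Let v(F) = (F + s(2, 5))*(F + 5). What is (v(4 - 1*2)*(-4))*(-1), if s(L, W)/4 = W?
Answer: 616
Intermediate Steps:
s(L, W) = 4*W
v(F) = (5 + F)*(20 + F) (v(F) = (F + 4*5)*(F + 5) = (F + 20)*(5 + F) = (20 + F)*(5 + F) = (5 + F)*(20 + F))
(v(4 - 1*2)*(-4))*(-1) = ((100 + (4 - 1*2)² + 25*(4 - 1*2))*(-4))*(-1) = ((100 + (4 - 2)² + 25*(4 - 2))*(-4))*(-1) = ((100 + 2² + 25*2)*(-4))*(-1) = ((100 + 4 + 50)*(-4))*(-1) = (154*(-4))*(-1) = -616*(-1) = 616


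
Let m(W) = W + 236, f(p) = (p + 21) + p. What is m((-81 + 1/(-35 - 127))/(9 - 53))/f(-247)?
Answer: -14011/27864 ≈ -0.50284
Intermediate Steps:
f(p) = 21 + 2*p (f(p) = (21 + p) + p = 21 + 2*p)
m(W) = 236 + W
m((-81 + 1/(-35 - 127))/(9 - 53))/f(-247) = (236 + (-81 + 1/(-35 - 127))/(9 - 53))/(21 + 2*(-247)) = (236 + (-81 + 1/(-162))/(-44))/(21 - 494) = (236 + (-81 - 1/162)*(-1/44))/(-473) = (236 - 13123/162*(-1/44))*(-1/473) = (236 + 1193/648)*(-1/473) = (154121/648)*(-1/473) = -14011/27864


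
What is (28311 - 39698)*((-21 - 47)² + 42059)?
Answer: -531579321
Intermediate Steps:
(28311 - 39698)*((-21 - 47)² + 42059) = -11387*((-68)² + 42059) = -11387*(4624 + 42059) = -11387*46683 = -531579321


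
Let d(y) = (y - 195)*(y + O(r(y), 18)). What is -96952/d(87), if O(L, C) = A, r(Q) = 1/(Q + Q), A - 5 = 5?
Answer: 24238/2619 ≈ 9.2547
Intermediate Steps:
A = 10 (A = 5 + 5 = 10)
r(Q) = 1/(2*Q)
O(L, C) = 10
d(y) = (-195 + y)*(10 + y) (d(y) = (y - 195)*(y + 10) = (-195 + y)*(10 + y))
-96952/d(87) = -96952/(-1950 + 87² - 185*87) = -96952/(-1950 + 7569 - 16095) = -96952/(-10476) = -96952*(-1/10476) = 24238/2619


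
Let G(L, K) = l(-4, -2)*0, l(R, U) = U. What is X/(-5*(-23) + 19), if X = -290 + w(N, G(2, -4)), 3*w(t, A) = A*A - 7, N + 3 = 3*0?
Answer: -877/402 ≈ -2.1816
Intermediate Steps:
G(L, K) = 0 (G(L, K) = -2*0 = 0)
N = -3 (N = -3 + 3*0 = -3 + 0 = -3)
w(t, A) = -7/3 + A²/3 (w(t, A) = (A*A - 7)/3 = (A² - 7)/3 = (-7 + A²)/3 = -7/3 + A²/3)
X = -877/3 (X = -290 + (-7/3 + (⅓)*0²) = -290 + (-7/3 + (⅓)*0) = -290 + (-7/3 + 0) = -290 - 7/3 = -877/3 ≈ -292.33)
X/(-5*(-23) + 19) = -877/3/(-5*(-23) + 19) = -877/3/(115 + 19) = -877/3/134 = (1/134)*(-877/3) = -877/402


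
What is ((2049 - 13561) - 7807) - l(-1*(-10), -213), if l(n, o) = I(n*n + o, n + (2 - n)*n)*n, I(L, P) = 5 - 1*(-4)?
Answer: -19409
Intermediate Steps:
I(L, P) = 9 (I(L, P) = 5 + 4 = 9)
l(n, o) = 9*n
((2049 - 13561) - 7807) - l(-1*(-10), -213) = ((2049 - 13561) - 7807) - 9*(-1*(-10)) = (-11512 - 7807) - 9*10 = -19319 - 1*90 = -19319 - 90 = -19409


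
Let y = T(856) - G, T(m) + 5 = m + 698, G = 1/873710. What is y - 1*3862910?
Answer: -3373709719311/873710 ≈ -3.8614e+6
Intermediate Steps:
G = 1/873710 ≈ 1.1445e-6
T(m) = 693 + m (T(m) = -5 + (m + 698) = -5 + (698 + m) = 693 + m)
y = 1353376789/873710 (y = (693 + 856) - 1*1/873710 = 1549 - 1/873710 = 1353376789/873710 ≈ 1549.0)
y - 1*3862910 = 1353376789/873710 - 1*3862910 = 1353376789/873710 - 3862910 = -3373709719311/873710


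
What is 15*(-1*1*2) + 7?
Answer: -23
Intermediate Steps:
15*(-1*1*2) + 7 = 15*(-1*2) + 7 = 15*(-2) + 7 = -30 + 7 = -23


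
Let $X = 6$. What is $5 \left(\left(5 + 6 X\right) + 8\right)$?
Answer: $245$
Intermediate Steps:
$5 \left(\left(5 + 6 X\right) + 8\right) = 5 \left(\left(5 + 6 \cdot 6\right) + 8\right) = 5 \left(\left(5 + 36\right) + 8\right) = 5 \left(41 + 8\right) = 5 \cdot 49 = 245$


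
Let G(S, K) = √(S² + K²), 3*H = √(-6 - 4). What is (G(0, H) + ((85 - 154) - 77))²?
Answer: (-438 + I*√10)²/9 ≈ 21315.0 - 307.79*I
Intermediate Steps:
H = I*√10/3 (H = √(-6 - 4)/3 = √(-10)/3 = (I*√10)/3 = I*√10/3 ≈ 1.0541*I)
G(S, K) = √(K² + S²)
(G(0, H) + ((85 - 154) - 77))² = (√((I*√10/3)² + 0²) + ((85 - 154) - 77))² = (√(-10/9 + 0) + (-69 - 77))² = (√(-10/9) - 146)² = (I*√10/3 - 146)² = (-146 + I*√10/3)²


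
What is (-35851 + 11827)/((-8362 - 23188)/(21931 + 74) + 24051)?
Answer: -105729624/105842141 ≈ -0.99894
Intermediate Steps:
(-35851 + 11827)/((-8362 - 23188)/(21931 + 74) + 24051) = -24024/(-31550/22005 + 24051) = -24024/(-31550*1/22005 + 24051) = -24024/(-6310/4401 + 24051) = -24024/105842141/4401 = -24024*4401/105842141 = -105729624/105842141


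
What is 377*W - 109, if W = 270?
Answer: 101681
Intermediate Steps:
377*W - 109 = 377*270 - 109 = 101790 - 109 = 101681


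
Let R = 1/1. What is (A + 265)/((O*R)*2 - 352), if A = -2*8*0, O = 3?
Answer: -265/346 ≈ -0.76590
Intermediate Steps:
A = 0 (A = -16*0 = 0)
R = 1 (R = 1*1 = 1)
(A + 265)/((O*R)*2 - 352) = (0 + 265)/((3*1)*2 - 352) = 265/(3*2 - 352) = 265/(6 - 352) = 265/(-346) = 265*(-1/346) = -265/346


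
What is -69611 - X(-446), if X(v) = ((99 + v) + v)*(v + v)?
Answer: -776967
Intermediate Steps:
X(v) = 2*v*(99 + 2*v) (X(v) = (99 + 2*v)*(2*v) = 2*v*(99 + 2*v))
-69611 - X(-446) = -69611 - 2*(-446)*(99 + 2*(-446)) = -69611 - 2*(-446)*(99 - 892) = -69611 - 2*(-446)*(-793) = -69611 - 1*707356 = -69611 - 707356 = -776967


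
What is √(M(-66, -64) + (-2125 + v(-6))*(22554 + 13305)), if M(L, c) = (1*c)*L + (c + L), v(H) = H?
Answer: I*√76411435 ≈ 8741.4*I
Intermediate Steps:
M(L, c) = L + c + L*c (M(L, c) = c*L + (L + c) = L*c + (L + c) = L + c + L*c)
√(M(-66, -64) + (-2125 + v(-6))*(22554 + 13305)) = √((-66 - 64 - 66*(-64)) + (-2125 - 6)*(22554 + 13305)) = √((-66 - 64 + 4224) - 2131*35859) = √(4094 - 76415529) = √(-76411435) = I*√76411435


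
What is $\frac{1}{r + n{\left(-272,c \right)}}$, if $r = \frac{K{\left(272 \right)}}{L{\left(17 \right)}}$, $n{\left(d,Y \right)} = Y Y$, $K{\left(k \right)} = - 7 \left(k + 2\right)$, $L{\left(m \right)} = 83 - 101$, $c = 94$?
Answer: $\frac{9}{80483} \approx 0.00011182$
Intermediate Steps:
$L{\left(m \right)} = -18$ ($L{\left(m \right)} = 83 - 101 = -18$)
$K{\left(k \right)} = -14 - 7 k$ ($K{\left(k \right)} = - 7 \left(2 + k\right) = -14 - 7 k$)
$n{\left(d,Y \right)} = Y^{2}$
$r = \frac{959}{9}$ ($r = \frac{-14 - 1904}{-18} = \left(-14 - 1904\right) \left(- \frac{1}{18}\right) = \left(-1918\right) \left(- \frac{1}{18}\right) = \frac{959}{9} \approx 106.56$)
$\frac{1}{r + n{\left(-272,c \right)}} = \frac{1}{\frac{959}{9} + 94^{2}} = \frac{1}{\frac{959}{9} + 8836} = \frac{1}{\frac{80483}{9}} = \frac{9}{80483}$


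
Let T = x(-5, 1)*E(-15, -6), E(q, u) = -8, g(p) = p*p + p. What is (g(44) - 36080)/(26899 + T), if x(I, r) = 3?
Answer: -1364/1075 ≈ -1.2688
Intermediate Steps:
g(p) = p + p**2 (g(p) = p**2 + p = p + p**2)
T = -24 (T = 3*(-8) = -24)
(g(44) - 36080)/(26899 + T) = (44*(1 + 44) - 36080)/(26899 - 24) = (44*45 - 36080)/26875 = (1980 - 36080)*(1/26875) = -34100*1/26875 = -1364/1075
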